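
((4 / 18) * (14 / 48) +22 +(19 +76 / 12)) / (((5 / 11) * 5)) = 20.86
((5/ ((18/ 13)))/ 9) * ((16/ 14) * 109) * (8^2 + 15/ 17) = 31259020/ 9639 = 3242.97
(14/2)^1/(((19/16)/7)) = 784/19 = 41.26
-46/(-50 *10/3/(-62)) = -2139/125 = -17.11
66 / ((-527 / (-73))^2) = 351714 / 277729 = 1.27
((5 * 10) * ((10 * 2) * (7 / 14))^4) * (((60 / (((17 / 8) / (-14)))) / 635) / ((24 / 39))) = -1092000000 / 2159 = -505789.72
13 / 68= 0.19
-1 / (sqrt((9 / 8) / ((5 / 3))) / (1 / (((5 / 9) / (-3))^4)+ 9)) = -119348 *sqrt(30) / 625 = -1045.91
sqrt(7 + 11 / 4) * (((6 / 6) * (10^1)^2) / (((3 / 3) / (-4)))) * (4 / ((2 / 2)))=-800 * sqrt(39)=-4996.00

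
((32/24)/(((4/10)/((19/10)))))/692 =0.01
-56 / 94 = -28 / 47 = -0.60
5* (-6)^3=-1080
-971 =-971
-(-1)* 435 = 435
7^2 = 49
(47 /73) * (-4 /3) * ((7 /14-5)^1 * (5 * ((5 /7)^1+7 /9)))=44180 /1533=28.82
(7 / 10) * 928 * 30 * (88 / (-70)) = -122496 / 5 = -24499.20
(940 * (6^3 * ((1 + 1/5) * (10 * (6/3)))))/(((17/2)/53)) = 516533760/17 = 30384338.82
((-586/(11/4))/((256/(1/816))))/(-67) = 0.00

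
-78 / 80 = -39 / 40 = -0.98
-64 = -64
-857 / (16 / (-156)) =33423 / 4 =8355.75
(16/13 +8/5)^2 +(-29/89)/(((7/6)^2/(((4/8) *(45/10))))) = 7.47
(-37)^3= -50653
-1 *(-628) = 628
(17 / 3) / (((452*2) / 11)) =187 / 2712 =0.07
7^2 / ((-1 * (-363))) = 49 / 363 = 0.13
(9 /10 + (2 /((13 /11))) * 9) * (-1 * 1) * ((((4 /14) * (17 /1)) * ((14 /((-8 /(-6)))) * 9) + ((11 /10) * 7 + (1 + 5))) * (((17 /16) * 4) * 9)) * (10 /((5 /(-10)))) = 1516615407 /260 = 5833136.18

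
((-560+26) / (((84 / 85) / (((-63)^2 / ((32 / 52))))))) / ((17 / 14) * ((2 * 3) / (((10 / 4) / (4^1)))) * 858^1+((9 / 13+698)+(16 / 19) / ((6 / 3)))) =-482059161675 / 1480154288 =-325.68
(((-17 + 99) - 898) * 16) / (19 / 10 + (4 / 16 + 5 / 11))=-957440 / 191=-5012.77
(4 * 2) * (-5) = -40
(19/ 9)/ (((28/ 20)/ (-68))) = -6460/ 63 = -102.54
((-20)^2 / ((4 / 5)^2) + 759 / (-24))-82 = 4091 / 8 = 511.38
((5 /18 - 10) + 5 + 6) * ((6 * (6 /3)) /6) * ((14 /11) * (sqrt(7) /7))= 46 * sqrt(7) /99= 1.23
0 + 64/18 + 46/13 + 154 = 18848/117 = 161.09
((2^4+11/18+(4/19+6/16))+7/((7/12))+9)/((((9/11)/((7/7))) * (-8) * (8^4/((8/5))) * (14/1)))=-0.00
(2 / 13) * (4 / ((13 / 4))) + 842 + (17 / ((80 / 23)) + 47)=12087919 / 13520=894.08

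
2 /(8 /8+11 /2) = 4 /13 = 0.31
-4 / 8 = -1 / 2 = -0.50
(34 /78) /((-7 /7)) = -17 /39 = -0.44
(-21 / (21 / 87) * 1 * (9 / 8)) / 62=-1.58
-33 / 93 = -11 / 31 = -0.35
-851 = -851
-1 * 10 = -10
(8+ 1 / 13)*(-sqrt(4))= -210 / 13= -16.15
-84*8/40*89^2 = -665364/5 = -133072.80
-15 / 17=-0.88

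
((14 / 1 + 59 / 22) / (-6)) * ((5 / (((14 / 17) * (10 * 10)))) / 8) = -6239 / 295680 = -0.02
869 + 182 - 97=954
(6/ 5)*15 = 18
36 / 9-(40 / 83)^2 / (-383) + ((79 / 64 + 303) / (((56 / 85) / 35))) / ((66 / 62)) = 677030538005983 / 44579876352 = 15186.91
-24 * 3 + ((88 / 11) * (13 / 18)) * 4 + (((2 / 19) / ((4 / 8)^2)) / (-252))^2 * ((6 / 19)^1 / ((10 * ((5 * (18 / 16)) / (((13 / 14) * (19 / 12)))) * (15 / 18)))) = -183877154896 / 3761123625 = -48.89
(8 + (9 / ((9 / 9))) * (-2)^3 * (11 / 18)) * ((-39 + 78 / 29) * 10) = 379080 / 29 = 13071.72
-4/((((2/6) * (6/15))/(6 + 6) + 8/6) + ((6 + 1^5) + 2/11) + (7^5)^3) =-3960/4700085894852011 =-0.00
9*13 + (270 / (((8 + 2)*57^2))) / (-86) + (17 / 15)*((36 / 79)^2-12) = 100400838671 / 968790430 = 103.64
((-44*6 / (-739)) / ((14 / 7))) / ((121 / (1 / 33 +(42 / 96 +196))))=103735 / 357676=0.29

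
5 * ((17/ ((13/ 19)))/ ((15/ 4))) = 1292/ 39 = 33.13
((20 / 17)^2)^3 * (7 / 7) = 2.65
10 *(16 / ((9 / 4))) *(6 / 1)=1280 / 3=426.67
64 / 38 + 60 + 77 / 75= 89363 / 1425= 62.71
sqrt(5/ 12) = sqrt(15)/ 6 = 0.65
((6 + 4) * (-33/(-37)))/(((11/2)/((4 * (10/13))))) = 2400/481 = 4.99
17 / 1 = 17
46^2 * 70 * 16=2369920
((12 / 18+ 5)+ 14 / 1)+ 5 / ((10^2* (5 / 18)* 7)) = 19.69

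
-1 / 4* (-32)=8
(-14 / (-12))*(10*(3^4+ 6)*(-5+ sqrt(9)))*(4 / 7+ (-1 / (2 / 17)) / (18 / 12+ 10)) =7830 / 23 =340.43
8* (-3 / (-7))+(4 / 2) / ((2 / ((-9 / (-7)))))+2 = 47 / 7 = 6.71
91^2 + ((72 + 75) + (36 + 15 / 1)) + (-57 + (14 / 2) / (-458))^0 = 8480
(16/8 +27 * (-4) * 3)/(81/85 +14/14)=-13685/83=-164.88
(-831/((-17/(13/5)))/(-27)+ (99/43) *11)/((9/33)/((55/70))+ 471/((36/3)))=328269128/630432675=0.52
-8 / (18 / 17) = -68 / 9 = -7.56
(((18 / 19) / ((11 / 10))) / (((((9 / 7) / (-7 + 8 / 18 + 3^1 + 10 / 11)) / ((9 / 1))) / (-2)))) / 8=9170 / 2299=3.99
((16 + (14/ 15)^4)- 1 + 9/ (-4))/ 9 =2735539/ 1822500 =1.50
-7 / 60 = -0.12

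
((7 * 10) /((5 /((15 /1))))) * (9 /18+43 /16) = 5355 /8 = 669.38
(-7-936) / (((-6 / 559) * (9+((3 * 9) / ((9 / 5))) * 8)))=12259 / 18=681.06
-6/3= -2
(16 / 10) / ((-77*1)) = -0.02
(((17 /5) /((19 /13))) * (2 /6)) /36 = 221 /10260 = 0.02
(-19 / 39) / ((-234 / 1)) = 19 / 9126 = 0.00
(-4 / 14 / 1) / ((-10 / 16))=0.46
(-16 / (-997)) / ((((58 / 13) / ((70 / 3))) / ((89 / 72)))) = 80990 / 780651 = 0.10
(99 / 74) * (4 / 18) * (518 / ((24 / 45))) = 1155 / 4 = 288.75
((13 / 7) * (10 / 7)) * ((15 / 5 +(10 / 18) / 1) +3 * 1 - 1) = 6500 / 441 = 14.74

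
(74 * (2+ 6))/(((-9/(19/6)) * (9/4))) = -22496/243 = -92.58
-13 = -13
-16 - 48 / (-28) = -14.29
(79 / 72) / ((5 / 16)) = 158 / 45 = 3.51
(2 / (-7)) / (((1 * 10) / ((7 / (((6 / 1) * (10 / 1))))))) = -1 / 300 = -0.00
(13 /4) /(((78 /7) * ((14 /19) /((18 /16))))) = 57 /128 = 0.45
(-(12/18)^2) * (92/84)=-92/189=-0.49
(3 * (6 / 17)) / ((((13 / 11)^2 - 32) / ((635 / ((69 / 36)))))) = -16596360 / 1447873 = -11.46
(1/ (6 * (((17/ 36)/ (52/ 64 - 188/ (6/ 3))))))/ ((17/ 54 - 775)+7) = 120771/ 2818940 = 0.04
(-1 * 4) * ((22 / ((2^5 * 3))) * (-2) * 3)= 5.50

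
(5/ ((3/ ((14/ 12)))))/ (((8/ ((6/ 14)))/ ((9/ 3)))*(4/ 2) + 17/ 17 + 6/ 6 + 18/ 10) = 175/ 1462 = 0.12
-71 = -71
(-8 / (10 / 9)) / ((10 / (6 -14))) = 144 / 25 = 5.76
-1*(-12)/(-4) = -3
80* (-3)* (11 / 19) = -2640 / 19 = -138.95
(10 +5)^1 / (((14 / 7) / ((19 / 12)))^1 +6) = 95 / 46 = 2.07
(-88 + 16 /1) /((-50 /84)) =3024 /25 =120.96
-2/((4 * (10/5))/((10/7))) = -5/14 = -0.36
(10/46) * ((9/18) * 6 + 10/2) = 40/23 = 1.74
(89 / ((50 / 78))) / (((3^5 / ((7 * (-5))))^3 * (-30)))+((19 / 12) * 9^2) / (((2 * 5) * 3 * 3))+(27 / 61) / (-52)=651004797277 / 455147330040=1.43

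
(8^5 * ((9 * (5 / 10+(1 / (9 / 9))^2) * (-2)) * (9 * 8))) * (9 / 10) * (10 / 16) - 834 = -35832642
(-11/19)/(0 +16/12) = -33/76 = -0.43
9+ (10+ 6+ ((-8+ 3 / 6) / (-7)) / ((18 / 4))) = 530 / 21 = 25.24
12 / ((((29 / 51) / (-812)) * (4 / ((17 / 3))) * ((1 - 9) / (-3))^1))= -18207 / 2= -9103.50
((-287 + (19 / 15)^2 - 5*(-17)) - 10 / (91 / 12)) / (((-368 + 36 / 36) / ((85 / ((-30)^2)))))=70211683 / 1352578500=0.05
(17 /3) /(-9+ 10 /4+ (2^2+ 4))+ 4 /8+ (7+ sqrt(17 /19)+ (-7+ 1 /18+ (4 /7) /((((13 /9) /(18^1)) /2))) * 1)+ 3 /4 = sqrt(323) /19+ 21103 /1092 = 20.27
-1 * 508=-508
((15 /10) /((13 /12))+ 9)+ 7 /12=1711 /156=10.97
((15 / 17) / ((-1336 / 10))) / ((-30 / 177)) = 885 / 22712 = 0.04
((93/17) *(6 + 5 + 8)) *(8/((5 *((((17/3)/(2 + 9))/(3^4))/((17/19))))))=1988712/85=23396.61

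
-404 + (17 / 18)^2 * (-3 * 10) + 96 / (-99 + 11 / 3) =-3334099 / 7722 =-431.77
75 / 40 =15 / 8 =1.88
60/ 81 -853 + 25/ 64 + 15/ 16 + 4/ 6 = -1469257/ 1728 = -850.26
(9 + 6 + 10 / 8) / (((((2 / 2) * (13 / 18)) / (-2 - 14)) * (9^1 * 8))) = -5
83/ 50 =1.66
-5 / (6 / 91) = -455 / 6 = -75.83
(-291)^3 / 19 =-24642171 / 19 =-1296956.37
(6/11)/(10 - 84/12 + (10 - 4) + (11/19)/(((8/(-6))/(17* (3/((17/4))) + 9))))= -152/33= -4.61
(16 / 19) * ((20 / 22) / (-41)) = -160 / 8569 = -0.02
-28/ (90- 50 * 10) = 14/ 205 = 0.07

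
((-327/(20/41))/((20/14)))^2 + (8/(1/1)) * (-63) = 8787474801/40000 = 219686.87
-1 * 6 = -6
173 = 173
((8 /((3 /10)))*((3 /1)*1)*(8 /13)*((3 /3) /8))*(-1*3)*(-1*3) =720 /13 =55.38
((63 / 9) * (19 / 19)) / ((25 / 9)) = 63 / 25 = 2.52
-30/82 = -15/41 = -0.37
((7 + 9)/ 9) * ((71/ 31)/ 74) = 568/ 10323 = 0.06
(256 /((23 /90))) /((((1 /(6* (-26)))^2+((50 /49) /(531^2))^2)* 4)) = 6094578.93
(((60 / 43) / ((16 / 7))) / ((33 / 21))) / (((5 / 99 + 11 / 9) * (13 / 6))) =315 / 2236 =0.14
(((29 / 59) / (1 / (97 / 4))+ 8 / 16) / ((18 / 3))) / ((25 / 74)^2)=1337513 / 73750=18.14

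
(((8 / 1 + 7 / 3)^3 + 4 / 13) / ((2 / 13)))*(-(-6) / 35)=387391 / 315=1229.81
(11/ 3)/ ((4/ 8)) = 22/ 3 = 7.33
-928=-928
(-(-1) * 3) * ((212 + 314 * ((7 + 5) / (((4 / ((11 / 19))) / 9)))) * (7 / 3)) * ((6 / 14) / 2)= 145929 / 19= 7680.47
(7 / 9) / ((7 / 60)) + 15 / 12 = 95 / 12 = 7.92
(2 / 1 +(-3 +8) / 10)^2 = 25 / 4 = 6.25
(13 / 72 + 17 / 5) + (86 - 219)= -129.42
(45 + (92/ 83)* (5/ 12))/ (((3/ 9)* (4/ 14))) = 39620/ 83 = 477.35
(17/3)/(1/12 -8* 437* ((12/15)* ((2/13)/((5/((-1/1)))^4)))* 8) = -2762500/2644303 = -1.04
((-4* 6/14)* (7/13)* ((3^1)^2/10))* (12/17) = -0.59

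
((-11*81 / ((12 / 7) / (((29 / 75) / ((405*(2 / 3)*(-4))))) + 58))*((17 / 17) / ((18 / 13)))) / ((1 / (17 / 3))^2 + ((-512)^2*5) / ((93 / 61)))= 540147069 / 3413482842898468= 0.00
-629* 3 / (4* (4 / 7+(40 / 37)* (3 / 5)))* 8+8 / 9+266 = -2826.36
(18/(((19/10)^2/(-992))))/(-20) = 89280/361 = 247.31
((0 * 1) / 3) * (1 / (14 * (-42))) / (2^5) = 0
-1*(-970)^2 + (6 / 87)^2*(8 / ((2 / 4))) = -791296836 / 841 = -940899.92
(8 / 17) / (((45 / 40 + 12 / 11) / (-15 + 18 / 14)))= -22528 / 7735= -2.91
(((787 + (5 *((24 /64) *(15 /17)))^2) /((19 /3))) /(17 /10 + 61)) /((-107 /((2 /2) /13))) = -6639535 /4643892448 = -0.00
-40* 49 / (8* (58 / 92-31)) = 11270 / 1397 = 8.07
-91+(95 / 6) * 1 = -75.17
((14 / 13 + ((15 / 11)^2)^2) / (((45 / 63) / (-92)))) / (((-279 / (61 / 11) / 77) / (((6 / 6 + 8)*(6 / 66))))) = 237341867812 / 324517765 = 731.37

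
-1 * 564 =-564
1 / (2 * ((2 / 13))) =13 / 4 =3.25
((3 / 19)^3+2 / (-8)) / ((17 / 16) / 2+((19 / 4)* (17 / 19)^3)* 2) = -54008 / 1610155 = -0.03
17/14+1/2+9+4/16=307/28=10.96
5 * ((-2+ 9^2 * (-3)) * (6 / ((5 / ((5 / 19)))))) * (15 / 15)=-7350 / 19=-386.84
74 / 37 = 2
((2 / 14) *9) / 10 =9 / 70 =0.13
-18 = -18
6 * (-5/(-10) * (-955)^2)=2736075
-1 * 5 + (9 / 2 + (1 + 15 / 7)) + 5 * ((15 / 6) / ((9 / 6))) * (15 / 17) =2379 / 238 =10.00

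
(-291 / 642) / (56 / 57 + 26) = -5529 / 329132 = -0.02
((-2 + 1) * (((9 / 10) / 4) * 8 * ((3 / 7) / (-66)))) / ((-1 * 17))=-9 / 13090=-0.00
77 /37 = 2.08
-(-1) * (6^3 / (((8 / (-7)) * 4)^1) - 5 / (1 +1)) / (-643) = 199 / 2572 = 0.08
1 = 1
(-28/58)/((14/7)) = -7/29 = -0.24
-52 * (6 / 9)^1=-104 / 3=-34.67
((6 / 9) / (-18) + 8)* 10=2150 / 27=79.63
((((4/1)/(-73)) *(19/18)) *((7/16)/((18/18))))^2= 17689/27625536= 0.00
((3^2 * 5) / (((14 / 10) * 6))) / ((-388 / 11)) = -825 / 5432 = -0.15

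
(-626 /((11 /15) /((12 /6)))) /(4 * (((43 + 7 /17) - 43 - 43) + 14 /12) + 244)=-478890 /21967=-21.80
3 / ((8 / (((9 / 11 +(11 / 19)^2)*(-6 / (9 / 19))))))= -1145 / 209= -5.48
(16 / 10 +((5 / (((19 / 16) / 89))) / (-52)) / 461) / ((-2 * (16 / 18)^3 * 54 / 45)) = -54798687 / 58299904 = -0.94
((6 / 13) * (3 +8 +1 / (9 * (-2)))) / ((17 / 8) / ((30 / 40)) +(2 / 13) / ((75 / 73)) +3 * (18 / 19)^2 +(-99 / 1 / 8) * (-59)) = 14223400 / 2071867323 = 0.01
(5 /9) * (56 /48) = 35 /54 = 0.65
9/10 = 0.90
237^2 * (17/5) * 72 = 68750856/5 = 13750171.20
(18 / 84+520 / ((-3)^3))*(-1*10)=35995 / 189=190.45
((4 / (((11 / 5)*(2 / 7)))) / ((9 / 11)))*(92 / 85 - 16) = -17752 / 153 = -116.03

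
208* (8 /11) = 1664 /11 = 151.27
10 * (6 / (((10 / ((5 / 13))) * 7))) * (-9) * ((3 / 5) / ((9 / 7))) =-1.38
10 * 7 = 70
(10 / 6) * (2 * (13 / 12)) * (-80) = -2600 / 9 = -288.89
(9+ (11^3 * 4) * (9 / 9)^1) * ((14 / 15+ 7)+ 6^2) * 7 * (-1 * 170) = -836438386 / 3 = -278812795.33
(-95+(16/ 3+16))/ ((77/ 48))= -3536/ 77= -45.92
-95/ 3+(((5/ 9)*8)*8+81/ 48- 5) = 83/ 144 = 0.58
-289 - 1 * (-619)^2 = -383450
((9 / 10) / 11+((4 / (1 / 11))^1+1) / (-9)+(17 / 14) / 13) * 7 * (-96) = 2318208 / 715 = 3242.25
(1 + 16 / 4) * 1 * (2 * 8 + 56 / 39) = 3400 / 39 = 87.18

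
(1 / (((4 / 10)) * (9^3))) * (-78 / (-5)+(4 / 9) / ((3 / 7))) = 1123 / 19683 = 0.06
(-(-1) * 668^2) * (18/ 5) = 8032032/ 5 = 1606406.40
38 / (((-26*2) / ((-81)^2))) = -124659 / 26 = -4794.58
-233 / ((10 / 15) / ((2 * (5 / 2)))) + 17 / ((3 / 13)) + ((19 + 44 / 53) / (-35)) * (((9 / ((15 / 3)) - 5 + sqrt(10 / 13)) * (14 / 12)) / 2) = -13298567 / 7950 - 1051 * sqrt(130) / 41340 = -1673.07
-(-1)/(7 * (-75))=-0.00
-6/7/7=-0.12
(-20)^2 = 400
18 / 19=0.95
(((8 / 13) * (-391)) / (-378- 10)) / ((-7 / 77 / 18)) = -154836 / 1261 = -122.79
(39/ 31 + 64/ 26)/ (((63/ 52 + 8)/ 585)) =3507660/ 14849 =236.22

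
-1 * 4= -4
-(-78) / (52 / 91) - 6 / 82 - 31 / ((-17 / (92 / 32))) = 789949 / 5576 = 141.67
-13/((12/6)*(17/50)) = -19.12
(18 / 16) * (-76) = -171 / 2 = -85.50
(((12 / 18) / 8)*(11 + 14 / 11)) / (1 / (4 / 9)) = 5 / 11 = 0.45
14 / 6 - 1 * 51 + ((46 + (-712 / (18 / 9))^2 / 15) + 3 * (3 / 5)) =42241 / 5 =8448.20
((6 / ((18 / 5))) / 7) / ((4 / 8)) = 10 / 21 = 0.48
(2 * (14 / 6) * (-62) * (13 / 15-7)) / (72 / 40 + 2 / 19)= 1517264 / 1629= 931.41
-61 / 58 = -1.05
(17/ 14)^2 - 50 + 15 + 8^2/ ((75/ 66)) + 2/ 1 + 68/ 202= 12437393/ 494900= 25.13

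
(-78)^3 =-474552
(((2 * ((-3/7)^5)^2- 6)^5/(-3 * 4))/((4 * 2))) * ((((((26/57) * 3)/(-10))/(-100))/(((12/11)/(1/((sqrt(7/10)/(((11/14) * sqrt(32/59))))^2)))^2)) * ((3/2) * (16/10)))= 17886851291833914493222198727941372908487349683339776/349854829731965324438194556481881999278707278614413475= 0.05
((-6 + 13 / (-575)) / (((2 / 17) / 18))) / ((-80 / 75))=1589517 / 1840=863.87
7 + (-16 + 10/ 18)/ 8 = 365/ 72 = 5.07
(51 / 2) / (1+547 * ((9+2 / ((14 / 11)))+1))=357 / 88628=0.00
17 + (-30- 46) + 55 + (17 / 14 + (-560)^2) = 4390361 / 14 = 313597.21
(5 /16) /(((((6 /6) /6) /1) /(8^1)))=15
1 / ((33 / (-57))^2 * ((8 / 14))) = 2527 / 484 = 5.22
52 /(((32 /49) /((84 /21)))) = 637 /2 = 318.50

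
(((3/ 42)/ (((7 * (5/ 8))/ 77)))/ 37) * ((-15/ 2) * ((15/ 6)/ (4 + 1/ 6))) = -198/ 1295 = -0.15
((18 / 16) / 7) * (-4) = -9 / 14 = -0.64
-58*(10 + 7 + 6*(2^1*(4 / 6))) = -1450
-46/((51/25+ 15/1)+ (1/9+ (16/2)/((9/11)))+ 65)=-0.50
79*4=316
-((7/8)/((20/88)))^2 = -14.82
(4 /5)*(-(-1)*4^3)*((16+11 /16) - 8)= 2224 /5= 444.80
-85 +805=720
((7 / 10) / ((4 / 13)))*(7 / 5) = 3.18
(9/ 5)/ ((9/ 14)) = 14/ 5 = 2.80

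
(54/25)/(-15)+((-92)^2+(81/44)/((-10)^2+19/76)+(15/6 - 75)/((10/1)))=18651085033/2205500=8456.62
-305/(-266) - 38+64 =7221/266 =27.15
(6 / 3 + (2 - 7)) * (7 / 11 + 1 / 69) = -494 / 253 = -1.95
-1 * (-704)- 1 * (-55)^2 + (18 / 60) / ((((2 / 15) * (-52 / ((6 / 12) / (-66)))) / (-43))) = -21241921 / 9152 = -2321.01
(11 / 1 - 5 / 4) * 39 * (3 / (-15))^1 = -76.05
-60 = -60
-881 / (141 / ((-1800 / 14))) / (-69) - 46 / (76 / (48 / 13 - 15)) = -4.80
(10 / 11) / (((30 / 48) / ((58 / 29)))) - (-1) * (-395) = -4313 / 11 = -392.09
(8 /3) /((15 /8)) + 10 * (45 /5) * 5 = 20314 /45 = 451.42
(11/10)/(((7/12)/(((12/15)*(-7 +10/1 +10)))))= 3432/175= 19.61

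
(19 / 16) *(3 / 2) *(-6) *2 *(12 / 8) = -513 / 16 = -32.06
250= 250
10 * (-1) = -10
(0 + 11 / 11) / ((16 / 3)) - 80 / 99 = -983 / 1584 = -0.62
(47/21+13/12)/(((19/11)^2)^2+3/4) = 1361613/3956449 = 0.34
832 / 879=0.95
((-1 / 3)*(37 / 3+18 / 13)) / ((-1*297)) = 535 / 34749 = 0.02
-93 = -93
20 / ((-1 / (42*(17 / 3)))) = -4760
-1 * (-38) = 38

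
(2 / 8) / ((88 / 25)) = 25 / 352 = 0.07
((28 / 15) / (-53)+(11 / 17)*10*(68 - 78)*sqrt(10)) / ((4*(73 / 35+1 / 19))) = -182875*sqrt(10) / 24174 - 931 / 226098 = -23.93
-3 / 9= -1 / 3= -0.33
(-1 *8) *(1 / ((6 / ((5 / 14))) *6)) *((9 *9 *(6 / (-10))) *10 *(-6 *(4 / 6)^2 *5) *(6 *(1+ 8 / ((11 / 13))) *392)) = -12645818.18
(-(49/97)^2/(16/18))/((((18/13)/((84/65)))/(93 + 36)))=-6504309/188180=-34.56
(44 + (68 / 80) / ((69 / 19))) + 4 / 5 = 62147 / 1380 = 45.03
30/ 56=15/ 28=0.54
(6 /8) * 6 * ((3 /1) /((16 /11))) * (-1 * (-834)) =123849 /16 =7740.56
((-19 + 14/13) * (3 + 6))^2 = 4397409/169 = 26020.17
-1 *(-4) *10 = 40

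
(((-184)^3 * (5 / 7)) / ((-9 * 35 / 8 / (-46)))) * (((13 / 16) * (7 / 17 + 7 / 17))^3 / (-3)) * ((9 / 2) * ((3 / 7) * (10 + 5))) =73777281240 / 4913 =15016747.66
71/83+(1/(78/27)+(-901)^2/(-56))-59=-879425691/60424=-14554.24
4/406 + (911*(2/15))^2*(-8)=-5391166366/45675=-118033.20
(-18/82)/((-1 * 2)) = 9/82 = 0.11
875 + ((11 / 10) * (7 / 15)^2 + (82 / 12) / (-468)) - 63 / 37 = 11344433483 / 12987000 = 873.52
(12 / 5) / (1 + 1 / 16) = 192 / 85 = 2.26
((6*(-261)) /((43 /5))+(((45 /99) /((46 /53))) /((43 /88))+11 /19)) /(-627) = 3390691 /11781957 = 0.29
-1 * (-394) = 394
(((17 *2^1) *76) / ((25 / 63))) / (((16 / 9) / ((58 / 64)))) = 5311089 / 1600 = 3319.43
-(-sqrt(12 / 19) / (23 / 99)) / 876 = 33* sqrt(57) / 63802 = 0.00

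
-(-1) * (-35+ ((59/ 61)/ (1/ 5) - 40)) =-4280/ 61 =-70.16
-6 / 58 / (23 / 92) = -12 / 29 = -0.41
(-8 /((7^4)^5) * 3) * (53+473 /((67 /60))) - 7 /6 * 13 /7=-69499063945224650935 /32076491051640024402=-2.17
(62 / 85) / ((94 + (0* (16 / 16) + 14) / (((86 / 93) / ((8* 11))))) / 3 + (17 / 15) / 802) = 6414396 / 4180878527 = 0.00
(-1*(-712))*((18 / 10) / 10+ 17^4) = 1486677004 / 25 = 59467080.16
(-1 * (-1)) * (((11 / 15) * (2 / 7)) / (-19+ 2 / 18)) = -33 / 2975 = -0.01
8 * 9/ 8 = 9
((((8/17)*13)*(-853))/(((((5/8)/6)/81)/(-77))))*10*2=106232974848/17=6248998520.47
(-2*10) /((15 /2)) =-8 /3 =-2.67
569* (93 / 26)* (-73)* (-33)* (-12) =-764862318 / 13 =-58835562.92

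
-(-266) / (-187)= -266 / 187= -1.42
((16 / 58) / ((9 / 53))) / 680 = 53 / 22185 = 0.00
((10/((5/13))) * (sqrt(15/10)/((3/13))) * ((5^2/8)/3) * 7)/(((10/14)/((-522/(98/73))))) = -1788865 * sqrt(6)/8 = -547725.81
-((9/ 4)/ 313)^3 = -729/ 1962515008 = -0.00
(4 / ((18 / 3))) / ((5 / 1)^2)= 2 / 75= 0.03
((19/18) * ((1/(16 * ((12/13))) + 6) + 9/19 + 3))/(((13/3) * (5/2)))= 34807/37440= 0.93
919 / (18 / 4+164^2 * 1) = 1838 / 53801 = 0.03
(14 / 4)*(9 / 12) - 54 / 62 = 435 / 248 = 1.75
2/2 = 1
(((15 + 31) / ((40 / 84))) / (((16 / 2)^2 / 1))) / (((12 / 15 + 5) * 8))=483 / 14848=0.03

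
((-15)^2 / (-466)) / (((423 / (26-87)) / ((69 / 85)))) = 21045 / 372334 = 0.06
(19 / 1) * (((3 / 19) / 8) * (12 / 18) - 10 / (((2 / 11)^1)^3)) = -31611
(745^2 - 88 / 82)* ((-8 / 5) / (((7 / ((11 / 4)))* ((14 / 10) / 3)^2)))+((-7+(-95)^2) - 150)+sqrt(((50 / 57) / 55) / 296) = -22403710506 / 14063+sqrt(115995) / 46398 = -1593096.10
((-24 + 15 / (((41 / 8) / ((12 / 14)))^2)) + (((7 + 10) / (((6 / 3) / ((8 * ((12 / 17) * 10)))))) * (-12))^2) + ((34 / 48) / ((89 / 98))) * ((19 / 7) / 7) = 2918634476572259 / 87970092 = 33177576.72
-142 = -142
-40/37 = -1.08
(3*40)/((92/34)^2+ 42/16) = 277440/22997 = 12.06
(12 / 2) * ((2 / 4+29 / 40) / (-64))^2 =7203 / 3276800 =0.00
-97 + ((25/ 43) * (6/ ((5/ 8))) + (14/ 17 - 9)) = -72804/ 731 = -99.60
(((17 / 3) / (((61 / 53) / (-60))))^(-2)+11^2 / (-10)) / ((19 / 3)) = -1.91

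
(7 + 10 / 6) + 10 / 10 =29 / 3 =9.67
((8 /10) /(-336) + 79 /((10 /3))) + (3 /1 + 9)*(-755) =-3795247 /420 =-9036.30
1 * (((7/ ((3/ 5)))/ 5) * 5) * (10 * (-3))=-350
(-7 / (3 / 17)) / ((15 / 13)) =-1547 / 45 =-34.38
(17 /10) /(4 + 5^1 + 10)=17 /190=0.09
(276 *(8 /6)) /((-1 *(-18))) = 184 /9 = 20.44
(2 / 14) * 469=67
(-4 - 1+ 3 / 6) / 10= -9 / 20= -0.45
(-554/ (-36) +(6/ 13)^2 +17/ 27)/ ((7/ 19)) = 2814451/ 63882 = 44.06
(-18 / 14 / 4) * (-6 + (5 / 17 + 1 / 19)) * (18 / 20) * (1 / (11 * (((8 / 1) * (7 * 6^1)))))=2241 / 5064640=0.00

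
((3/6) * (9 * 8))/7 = 36/7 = 5.14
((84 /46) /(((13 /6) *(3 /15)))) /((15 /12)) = 1008 /299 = 3.37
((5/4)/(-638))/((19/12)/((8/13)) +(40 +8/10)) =-300/6641261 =-0.00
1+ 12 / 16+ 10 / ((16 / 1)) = 19 / 8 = 2.38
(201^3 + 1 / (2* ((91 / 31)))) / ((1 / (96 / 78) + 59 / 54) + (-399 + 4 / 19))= -6065504390952 / 296444057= -20460.87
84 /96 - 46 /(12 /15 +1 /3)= -5401 /136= -39.71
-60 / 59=-1.02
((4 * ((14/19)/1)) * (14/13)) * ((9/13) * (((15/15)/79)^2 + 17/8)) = 93584610/20039851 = 4.67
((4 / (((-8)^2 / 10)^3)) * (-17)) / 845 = -425 / 1384448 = -0.00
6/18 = 1/3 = 0.33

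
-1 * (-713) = 713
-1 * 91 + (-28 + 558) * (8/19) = 2511/19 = 132.16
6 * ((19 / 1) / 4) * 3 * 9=1539 / 2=769.50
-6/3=-2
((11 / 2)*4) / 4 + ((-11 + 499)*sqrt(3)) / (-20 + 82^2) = 61*sqrt(3) / 838 + 11 / 2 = 5.63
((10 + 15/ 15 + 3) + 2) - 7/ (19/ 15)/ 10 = 587/ 38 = 15.45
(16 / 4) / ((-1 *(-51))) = 4 / 51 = 0.08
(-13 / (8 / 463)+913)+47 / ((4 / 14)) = 325.12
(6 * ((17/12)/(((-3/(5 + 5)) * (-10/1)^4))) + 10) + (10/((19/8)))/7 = 8457739/798000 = 10.60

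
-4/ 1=-4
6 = 6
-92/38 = -2.42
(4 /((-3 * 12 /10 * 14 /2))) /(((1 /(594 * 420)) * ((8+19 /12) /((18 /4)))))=-427680 /23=-18594.78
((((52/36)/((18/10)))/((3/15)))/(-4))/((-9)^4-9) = -25/163296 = -0.00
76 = 76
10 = 10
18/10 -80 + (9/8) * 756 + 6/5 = 1547/2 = 773.50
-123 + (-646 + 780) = 11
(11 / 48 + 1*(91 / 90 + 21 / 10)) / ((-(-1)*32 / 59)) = 28379 / 4608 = 6.16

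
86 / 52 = 43 / 26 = 1.65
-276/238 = -138/119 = -1.16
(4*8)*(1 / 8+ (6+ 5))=356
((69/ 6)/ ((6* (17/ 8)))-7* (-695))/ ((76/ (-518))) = -64273699/ 1938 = -33164.96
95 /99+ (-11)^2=12074 /99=121.96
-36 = -36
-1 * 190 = -190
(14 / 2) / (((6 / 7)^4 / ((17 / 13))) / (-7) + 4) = 2000033 / 1126028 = 1.78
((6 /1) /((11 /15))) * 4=360 /11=32.73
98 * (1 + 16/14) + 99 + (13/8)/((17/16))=5279/17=310.53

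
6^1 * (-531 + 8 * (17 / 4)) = -2982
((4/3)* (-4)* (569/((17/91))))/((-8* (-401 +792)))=103558/19941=5.19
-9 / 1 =-9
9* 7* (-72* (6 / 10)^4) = -367416 / 625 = -587.87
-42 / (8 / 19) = -399 / 4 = -99.75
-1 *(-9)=9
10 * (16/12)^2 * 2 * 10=3200/9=355.56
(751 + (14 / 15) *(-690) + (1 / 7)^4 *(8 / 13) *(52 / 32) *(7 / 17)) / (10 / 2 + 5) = 311959 / 29155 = 10.70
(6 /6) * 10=10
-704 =-704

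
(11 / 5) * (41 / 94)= 0.96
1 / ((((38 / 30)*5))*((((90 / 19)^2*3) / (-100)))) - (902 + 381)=-103942 / 81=-1283.23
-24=-24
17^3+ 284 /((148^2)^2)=589296191623 /119946304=4913.00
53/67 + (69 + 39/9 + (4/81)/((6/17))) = 1209097/16281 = 74.26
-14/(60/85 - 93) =238/1569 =0.15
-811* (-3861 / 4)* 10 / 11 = 1423305 / 2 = 711652.50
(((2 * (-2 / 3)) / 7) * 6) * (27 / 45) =-24 / 35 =-0.69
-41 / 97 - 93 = -9062 / 97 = -93.42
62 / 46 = 31 / 23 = 1.35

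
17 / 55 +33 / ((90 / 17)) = 2159 / 330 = 6.54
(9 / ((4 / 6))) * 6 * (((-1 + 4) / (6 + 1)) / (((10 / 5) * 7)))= 243 / 98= 2.48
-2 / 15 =-0.13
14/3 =4.67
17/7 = 2.43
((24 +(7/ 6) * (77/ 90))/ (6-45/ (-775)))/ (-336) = -418469/ 34074432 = -0.01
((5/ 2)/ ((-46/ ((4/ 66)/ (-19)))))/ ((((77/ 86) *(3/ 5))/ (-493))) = -529975/ 3331251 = -0.16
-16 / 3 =-5.33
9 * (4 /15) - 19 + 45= 142 /5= 28.40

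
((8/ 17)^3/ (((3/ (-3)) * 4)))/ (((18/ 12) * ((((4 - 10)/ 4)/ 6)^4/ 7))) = -458752/ 14739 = -31.13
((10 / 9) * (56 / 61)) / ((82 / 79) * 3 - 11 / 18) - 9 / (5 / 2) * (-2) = 8257964 / 1085495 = 7.61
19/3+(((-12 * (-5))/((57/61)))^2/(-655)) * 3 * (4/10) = -173119/141873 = -1.22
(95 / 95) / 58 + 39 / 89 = 0.46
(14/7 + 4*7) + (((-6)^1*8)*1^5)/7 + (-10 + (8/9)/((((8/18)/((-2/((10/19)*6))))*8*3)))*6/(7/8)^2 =-5842/105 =-55.64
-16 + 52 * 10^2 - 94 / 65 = 5182.55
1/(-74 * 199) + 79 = 1163353/14726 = 79.00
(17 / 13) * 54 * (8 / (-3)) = -2448 / 13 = -188.31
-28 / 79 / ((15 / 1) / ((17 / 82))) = -238 / 48585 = -0.00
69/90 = 23/30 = 0.77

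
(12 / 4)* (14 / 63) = 2 / 3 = 0.67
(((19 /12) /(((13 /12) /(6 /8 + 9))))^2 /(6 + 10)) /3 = 1083 /256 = 4.23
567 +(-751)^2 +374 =564942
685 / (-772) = -685 / 772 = -0.89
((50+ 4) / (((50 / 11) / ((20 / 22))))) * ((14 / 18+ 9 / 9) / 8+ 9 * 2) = 984 / 5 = 196.80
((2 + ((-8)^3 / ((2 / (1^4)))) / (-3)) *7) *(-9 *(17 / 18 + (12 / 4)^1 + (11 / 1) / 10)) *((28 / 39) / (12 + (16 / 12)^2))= -2914226 / 2015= -1446.27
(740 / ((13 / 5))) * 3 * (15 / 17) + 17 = 170257 / 221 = 770.39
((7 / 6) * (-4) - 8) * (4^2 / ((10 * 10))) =-152 / 75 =-2.03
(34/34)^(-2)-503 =-502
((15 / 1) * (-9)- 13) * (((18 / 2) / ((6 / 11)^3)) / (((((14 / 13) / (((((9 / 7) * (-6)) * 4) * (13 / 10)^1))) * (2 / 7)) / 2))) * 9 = 674142183 / 35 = 19261205.23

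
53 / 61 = 0.87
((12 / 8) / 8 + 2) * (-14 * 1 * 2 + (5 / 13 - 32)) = -27125 / 208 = -130.41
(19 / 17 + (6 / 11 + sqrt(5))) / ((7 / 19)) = 5909 / 1309 + 19 *sqrt(5) / 7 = 10.58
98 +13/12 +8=1285/12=107.08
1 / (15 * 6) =0.01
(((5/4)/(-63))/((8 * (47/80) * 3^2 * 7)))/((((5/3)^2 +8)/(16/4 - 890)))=11075/2010519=0.01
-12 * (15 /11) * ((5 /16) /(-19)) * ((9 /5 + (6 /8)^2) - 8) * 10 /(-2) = 9225 /1216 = 7.59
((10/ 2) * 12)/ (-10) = -6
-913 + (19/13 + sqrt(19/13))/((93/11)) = -1103608/1209 + 11*sqrt(247)/1209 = -912.68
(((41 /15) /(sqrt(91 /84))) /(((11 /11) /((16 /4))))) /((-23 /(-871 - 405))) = 418528 * sqrt(39) /4485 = 582.77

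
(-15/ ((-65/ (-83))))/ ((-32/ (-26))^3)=-42081/ 4096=-10.27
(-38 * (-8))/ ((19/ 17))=272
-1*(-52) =52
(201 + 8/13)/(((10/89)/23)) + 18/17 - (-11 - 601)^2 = -736531721/2210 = -333272.27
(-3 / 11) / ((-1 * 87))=1 / 319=0.00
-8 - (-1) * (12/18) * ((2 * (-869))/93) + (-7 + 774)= 208285/279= 746.54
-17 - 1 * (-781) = 764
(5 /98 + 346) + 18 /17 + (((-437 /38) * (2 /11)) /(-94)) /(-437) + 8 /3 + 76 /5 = 44796621227 /122738385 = 364.98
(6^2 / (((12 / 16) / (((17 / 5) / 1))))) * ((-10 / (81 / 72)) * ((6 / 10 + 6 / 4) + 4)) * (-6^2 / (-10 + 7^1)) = -530944 / 5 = -106188.80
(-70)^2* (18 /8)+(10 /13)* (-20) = 143125 /13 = 11009.62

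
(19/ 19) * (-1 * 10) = -10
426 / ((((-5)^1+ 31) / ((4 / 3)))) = 284 / 13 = 21.85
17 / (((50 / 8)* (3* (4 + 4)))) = 17 / 150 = 0.11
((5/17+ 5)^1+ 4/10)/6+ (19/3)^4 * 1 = 11083819/6885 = 1609.85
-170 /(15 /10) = -340 /3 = -113.33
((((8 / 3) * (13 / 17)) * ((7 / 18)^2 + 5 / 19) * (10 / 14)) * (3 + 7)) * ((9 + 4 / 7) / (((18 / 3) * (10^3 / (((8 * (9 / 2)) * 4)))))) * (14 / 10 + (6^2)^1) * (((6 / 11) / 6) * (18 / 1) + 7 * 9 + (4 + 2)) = 328844308 / 89775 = 3662.98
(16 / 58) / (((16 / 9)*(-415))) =-9 / 24070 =-0.00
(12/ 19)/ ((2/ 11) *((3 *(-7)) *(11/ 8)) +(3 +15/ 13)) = -208/ 361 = -0.58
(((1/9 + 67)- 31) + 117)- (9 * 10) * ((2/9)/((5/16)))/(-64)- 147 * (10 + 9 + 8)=-34334/9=-3814.89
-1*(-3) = 3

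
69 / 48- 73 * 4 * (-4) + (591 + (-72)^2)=111111 / 16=6944.44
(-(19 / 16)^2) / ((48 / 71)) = -25631 / 12288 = -2.09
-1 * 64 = -64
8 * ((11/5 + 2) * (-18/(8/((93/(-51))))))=11718/85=137.86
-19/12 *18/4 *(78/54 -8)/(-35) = -1121/840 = -1.33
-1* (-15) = 15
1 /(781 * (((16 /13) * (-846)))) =-0.00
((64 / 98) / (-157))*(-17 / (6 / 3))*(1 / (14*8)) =17 / 53851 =0.00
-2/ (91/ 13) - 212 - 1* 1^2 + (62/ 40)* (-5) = -6189/ 28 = -221.04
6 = 6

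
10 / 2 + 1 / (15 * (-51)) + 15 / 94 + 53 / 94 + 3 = 313603 / 35955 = 8.72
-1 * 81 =-81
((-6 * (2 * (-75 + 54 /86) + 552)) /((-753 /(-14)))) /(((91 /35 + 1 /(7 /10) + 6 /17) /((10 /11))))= -962948000 /103170287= -9.33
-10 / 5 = -2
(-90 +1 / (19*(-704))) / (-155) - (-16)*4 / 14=74771847 / 14512960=5.15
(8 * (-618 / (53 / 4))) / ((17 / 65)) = -1426.68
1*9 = 9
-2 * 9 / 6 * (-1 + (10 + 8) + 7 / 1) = -72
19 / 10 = 1.90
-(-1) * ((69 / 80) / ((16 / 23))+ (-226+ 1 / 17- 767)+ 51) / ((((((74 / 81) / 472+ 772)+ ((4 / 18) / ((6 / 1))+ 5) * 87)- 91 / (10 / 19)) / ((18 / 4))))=-880420589271 / 215744835968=-4.08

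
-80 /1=-80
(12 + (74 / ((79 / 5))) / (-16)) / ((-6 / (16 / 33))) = -7399 / 7821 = -0.95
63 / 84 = 0.75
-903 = -903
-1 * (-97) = 97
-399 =-399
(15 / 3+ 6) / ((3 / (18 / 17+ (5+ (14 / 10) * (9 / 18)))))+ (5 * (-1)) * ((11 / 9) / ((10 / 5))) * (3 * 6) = -5137 / 170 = -30.22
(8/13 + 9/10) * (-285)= -431.88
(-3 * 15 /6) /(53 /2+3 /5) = -75 /271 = -0.28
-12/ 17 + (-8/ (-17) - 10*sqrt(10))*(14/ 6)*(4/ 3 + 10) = 1796/ 153 - 2380*sqrt(10)/ 9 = -824.51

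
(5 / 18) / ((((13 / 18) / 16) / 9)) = 720 / 13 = 55.38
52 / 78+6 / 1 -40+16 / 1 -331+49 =-898 / 3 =-299.33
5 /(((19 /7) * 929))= 35 /17651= 0.00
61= 61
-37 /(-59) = 37 /59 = 0.63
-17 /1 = -17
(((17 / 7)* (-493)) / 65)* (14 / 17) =-986 / 65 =-15.17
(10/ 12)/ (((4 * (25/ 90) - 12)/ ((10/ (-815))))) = 15/ 15974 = 0.00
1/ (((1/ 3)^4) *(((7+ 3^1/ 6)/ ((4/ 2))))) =108/ 5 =21.60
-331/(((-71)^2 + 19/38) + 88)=-662/10259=-0.06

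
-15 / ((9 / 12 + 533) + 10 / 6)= -36 / 1285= -0.03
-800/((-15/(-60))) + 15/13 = -3198.85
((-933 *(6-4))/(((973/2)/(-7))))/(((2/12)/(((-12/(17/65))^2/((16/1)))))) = 21195.78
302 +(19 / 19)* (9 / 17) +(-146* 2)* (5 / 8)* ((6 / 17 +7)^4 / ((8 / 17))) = -89087546893 / 78608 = -1133314.00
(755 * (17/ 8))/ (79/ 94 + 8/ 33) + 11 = 20054881/ 13436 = 1492.62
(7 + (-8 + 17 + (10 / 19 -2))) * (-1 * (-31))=8556 / 19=450.32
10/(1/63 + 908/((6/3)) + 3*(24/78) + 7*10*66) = 1638/831275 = 0.00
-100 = -100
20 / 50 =2 / 5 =0.40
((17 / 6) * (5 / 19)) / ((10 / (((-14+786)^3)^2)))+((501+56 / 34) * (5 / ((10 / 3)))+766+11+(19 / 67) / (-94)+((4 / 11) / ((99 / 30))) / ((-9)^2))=472046414546454964314670975 / 29906585181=15784029225989716.79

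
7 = 7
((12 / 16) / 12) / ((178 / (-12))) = -3 / 712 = -0.00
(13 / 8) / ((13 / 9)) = 9 / 8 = 1.12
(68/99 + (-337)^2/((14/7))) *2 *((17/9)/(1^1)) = 191138939/891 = 214521.82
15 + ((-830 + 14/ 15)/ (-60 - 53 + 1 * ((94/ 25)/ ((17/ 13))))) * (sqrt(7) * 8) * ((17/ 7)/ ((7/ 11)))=15 + 1581361760 * sqrt(7)/ 6880041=623.12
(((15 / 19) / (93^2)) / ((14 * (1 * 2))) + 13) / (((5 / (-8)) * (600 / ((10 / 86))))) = -19938833 / 4946363100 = -0.00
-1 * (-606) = 606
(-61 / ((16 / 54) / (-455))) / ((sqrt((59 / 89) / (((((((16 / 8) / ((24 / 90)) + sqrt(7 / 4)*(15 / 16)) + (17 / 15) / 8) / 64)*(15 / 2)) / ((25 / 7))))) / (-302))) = -22631427*sqrt(8270325*sqrt(7) + 134824676) / 15104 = -18756967.88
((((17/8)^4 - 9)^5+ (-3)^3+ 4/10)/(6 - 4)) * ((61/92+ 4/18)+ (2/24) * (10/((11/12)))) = 18064485405038606433630906611/105008090639591622574080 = 172029.46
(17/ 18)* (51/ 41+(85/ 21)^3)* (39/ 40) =1417241839/ 22782060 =62.21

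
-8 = -8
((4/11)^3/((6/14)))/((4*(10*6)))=0.00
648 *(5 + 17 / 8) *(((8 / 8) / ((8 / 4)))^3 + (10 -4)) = 226233 / 8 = 28279.12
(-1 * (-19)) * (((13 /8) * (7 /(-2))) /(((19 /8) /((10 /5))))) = -91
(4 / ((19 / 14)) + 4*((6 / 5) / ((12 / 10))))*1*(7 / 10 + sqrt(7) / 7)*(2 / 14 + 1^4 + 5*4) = 19536*sqrt(7) / 931 + 9768 / 95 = 158.34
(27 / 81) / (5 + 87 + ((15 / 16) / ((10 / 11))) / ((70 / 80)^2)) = 49 / 13722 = 0.00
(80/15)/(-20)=-4/15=-0.27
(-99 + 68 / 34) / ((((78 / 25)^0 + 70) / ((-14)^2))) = -19012 / 71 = -267.77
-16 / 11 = -1.45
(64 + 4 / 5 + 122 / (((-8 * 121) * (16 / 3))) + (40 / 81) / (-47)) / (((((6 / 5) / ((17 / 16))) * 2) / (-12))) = -162298047779 / 471702528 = -344.07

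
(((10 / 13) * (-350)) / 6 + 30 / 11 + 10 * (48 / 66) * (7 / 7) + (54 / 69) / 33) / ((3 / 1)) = -343846 / 29601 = -11.62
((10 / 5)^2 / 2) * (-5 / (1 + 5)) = -5 / 3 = -1.67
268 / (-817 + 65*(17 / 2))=-1.01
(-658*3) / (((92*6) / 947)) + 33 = -308527 / 92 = -3353.55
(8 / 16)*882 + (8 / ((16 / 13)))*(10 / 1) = 506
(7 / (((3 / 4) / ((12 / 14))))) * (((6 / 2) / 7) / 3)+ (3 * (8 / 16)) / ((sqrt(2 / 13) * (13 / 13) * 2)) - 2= -6 / 7+ 3 * sqrt(26) / 8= 1.05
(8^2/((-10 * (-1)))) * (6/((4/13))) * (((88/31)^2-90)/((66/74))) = -11465.88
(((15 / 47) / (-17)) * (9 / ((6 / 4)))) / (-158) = 45 / 63121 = 0.00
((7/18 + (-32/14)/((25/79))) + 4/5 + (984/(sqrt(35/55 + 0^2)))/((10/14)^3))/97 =-19007/305550 + 48216 * sqrt(77)/12125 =34.83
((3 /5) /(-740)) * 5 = -0.00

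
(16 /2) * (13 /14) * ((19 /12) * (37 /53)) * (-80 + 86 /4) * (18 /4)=-3207789 /1484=-2161.58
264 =264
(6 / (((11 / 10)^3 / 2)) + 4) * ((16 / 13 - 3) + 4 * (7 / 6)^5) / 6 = 752636849 / 50455548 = 14.92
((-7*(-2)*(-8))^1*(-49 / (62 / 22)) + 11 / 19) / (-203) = -1147333 / 119567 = -9.60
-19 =-19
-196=-196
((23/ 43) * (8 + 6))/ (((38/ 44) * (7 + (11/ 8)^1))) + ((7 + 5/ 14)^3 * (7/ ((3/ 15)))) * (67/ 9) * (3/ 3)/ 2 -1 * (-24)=20047621988603/ 386238384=51904.79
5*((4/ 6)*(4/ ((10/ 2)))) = 2.67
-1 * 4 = -4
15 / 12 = 5 / 4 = 1.25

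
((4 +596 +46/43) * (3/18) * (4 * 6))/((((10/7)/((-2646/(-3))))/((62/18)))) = 1099282072/215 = 5112939.87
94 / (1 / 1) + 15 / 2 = 203 / 2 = 101.50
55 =55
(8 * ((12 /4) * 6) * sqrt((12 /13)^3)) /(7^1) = 18.24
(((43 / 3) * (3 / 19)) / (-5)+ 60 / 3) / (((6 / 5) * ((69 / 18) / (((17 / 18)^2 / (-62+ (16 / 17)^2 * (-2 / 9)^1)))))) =-51699499 / 848342856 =-0.06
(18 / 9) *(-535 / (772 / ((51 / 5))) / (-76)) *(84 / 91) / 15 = 5457 / 476710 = 0.01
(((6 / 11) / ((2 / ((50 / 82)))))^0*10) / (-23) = -10 / 23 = -0.43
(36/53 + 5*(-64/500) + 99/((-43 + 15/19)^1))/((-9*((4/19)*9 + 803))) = 46561799/146259958050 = 0.00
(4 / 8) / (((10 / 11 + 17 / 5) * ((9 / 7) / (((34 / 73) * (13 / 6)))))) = 0.09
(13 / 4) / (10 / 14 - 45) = -91 / 1240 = -0.07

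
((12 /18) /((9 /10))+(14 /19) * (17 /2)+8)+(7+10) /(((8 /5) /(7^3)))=15018091 /4104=3659.38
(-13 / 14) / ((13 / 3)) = -3 / 14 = -0.21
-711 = -711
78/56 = 39/28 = 1.39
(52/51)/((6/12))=104/51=2.04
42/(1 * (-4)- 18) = -21/11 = -1.91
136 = 136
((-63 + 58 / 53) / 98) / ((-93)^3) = 3281 / 4177830258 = 0.00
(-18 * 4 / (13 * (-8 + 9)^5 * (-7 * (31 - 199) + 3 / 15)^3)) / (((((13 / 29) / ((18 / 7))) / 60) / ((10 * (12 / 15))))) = -2255040000 / 240623634790903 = -0.00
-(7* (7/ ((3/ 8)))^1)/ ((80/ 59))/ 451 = -2891/ 13530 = -0.21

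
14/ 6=7/ 3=2.33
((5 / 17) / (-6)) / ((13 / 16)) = -40 / 663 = -0.06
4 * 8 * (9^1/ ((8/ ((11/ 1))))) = 396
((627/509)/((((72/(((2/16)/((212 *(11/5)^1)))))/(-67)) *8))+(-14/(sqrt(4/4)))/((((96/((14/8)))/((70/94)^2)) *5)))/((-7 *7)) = 0.00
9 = 9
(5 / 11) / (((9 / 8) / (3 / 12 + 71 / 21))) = 1.47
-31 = -31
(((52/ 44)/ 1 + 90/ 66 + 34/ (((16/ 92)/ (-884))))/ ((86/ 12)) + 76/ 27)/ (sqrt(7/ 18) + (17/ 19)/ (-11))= -244556671744 * sqrt(14)/ 23263731 - 39784338944/ 7754577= -44464.08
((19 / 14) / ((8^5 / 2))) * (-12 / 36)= -19 / 688128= -0.00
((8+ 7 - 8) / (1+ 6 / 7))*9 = 441 / 13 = 33.92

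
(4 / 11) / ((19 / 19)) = 4 / 11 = 0.36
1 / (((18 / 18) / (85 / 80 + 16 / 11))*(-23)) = -443 / 4048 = -0.11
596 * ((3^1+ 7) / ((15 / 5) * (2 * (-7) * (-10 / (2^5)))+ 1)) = 47680 / 113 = 421.95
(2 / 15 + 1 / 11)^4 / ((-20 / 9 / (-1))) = 1874161 / 1647112500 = 0.00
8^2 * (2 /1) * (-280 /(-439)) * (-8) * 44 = -12615680 /439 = -28737.31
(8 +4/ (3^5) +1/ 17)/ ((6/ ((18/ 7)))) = 33359/ 9639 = 3.46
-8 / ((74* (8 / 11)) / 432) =-2376 / 37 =-64.22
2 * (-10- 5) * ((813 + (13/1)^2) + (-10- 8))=-28920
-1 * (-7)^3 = 343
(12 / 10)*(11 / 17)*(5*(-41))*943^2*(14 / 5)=-33688309116 / 85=-396333048.42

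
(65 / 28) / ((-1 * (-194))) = 65 / 5432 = 0.01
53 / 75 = 0.71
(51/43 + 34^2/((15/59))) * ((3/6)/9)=2933537/11610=252.67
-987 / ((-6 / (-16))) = -2632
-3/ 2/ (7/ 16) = -24/ 7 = -3.43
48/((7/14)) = 96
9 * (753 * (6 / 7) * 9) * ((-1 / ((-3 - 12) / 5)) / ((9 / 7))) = 13554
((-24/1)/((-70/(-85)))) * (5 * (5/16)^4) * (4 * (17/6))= -15.75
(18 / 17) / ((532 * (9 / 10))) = 5 / 2261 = 0.00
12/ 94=6/ 47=0.13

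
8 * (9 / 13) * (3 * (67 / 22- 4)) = -2268 / 143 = -15.86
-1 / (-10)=1 / 10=0.10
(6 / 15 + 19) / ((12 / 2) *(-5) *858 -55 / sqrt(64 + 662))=-2996136 / 3975285575 + 97 *sqrt(6) / 3975285575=-0.00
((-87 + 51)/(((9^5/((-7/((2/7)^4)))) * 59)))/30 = 16807/46451880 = 0.00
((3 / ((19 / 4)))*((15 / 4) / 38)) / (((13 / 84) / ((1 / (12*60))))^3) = 343 / 7613923200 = 0.00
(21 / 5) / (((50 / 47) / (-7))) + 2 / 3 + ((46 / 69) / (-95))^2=-21905801 / 812250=-26.97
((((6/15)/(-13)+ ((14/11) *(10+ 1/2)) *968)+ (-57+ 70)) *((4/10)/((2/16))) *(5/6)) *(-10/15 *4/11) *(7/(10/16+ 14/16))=-251382656/6435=-39064.90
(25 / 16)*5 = 125 / 16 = 7.81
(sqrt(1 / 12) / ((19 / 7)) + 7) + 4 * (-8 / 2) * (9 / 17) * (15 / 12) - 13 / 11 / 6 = -4247 / 1122 + 7 * sqrt(3) / 114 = -3.68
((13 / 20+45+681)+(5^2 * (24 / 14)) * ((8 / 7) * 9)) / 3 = 1144117 / 2940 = 389.16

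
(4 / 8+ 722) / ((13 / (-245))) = -354025 / 26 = -13616.35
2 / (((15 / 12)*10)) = 4 / 25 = 0.16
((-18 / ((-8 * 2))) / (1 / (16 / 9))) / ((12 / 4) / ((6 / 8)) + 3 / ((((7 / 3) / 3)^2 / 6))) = 49 / 827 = 0.06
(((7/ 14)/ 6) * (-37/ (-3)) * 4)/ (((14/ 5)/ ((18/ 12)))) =185/ 84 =2.20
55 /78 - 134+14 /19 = -132.56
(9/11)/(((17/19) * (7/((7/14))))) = 171/2618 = 0.07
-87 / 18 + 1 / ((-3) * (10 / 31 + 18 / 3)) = -2873 / 588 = -4.89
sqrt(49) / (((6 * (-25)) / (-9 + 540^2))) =-13607.58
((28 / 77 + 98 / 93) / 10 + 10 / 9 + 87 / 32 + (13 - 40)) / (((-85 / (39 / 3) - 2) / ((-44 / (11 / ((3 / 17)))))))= -29400449 / 15443208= -1.90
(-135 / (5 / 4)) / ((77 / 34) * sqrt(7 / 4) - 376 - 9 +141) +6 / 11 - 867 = -874031867721 / 1009260857 +188496 * sqrt(7) / 91750987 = -866.01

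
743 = 743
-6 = -6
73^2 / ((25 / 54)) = 287766 / 25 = 11510.64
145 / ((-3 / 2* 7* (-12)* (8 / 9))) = 145 / 112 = 1.29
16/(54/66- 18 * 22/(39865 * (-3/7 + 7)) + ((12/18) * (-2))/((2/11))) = -2.46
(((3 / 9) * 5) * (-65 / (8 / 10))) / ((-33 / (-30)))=-8125 / 66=-123.11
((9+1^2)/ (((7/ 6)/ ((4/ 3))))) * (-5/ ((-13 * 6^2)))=100/ 819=0.12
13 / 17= 0.76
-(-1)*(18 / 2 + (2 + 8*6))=59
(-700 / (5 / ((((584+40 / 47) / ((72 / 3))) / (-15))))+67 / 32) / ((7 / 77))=34176967 / 13536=2524.89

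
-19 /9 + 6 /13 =-193 /117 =-1.65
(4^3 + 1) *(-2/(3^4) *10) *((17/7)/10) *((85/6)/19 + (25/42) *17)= -42.35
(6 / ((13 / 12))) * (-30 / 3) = -720 / 13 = -55.38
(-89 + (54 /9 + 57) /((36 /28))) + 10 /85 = -678 /17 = -39.88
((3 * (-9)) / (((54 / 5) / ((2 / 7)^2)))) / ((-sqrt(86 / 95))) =5 * sqrt(8170) / 2107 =0.21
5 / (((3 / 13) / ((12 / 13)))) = 20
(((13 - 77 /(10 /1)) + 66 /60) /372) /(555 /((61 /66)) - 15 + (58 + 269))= 244 /12941415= 0.00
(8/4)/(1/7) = 14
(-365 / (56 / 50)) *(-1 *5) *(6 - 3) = 136875 / 28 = 4888.39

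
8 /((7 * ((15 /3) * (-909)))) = -8 /31815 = -0.00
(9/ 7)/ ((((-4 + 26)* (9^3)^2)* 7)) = 1/ 63654822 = 0.00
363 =363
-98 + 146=48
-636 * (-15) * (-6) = -57240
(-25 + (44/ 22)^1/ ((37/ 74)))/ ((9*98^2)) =-1/ 4116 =-0.00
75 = 75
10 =10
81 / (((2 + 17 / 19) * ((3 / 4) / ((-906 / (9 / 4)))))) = -826272 / 55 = -15023.13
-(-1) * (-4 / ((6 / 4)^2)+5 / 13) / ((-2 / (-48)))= -1304 / 39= -33.44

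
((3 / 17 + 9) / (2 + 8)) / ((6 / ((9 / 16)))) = 117 / 1360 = 0.09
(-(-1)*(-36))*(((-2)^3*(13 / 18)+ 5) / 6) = 4.67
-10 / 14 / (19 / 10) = -50 / 133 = -0.38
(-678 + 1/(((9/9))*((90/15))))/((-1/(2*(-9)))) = -12201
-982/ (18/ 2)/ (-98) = 491/ 441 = 1.11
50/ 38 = 25/ 19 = 1.32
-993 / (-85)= 993 / 85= 11.68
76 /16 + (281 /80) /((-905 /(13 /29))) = 9969447 /2099600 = 4.75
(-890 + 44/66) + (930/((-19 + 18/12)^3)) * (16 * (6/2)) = -23092372/25725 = -897.66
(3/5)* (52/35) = 156/175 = 0.89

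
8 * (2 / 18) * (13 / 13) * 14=112 / 9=12.44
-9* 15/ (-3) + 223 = 268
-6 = -6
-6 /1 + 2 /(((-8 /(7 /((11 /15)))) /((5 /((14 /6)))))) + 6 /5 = -2181 /220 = -9.91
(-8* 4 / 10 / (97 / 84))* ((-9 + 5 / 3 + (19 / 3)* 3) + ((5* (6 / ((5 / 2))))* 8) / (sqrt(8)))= -32256* sqrt(2) / 485 -3136 / 97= -126.39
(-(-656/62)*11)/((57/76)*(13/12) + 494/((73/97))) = 4214144/23796747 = 0.18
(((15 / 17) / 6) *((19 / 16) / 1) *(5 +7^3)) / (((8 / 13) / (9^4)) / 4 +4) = 704946645 / 46399664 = 15.19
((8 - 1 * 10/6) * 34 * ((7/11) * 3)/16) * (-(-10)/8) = 11305/352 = 32.12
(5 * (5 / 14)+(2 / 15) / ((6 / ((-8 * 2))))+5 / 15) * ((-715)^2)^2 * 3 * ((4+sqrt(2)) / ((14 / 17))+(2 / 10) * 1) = 987227269760875 * sqrt(2) / 588+685251869598725 / 98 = 9366771108218.95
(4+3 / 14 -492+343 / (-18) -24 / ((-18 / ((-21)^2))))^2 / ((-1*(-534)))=26142769 / 2119446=12.33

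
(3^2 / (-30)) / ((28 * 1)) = -3 / 280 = -0.01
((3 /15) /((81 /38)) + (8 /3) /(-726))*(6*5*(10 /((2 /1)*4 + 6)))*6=88360 /7623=11.59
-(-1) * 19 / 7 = 19 / 7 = 2.71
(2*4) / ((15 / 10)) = 5.33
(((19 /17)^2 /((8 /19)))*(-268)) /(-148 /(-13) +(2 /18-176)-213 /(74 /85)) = 1989404937 /1023800707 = 1.94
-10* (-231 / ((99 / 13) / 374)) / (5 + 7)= 85085 / 9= 9453.89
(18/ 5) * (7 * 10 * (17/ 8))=1071/ 2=535.50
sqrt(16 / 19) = 4*sqrt(19) / 19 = 0.92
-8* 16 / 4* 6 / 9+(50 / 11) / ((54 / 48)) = -17.29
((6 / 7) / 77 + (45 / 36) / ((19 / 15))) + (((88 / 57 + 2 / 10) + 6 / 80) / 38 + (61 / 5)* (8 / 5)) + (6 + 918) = 220551211561 / 233494800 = 944.57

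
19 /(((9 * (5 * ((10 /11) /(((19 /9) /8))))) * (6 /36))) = 3971 /5400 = 0.74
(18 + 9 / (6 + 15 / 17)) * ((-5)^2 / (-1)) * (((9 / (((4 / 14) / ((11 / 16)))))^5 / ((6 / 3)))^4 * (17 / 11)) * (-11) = 69618929936865023180300006150157512117872512244762598029356675 / 263671324847471715511314266718208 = 264036788896699713678060700000.00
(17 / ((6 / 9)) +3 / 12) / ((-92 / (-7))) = 721 / 368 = 1.96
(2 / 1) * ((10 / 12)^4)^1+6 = 4513 / 648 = 6.96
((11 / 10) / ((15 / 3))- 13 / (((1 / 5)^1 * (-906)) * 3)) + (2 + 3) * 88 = 14957287 / 33975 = 440.24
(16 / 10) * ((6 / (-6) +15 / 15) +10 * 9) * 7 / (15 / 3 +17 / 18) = 169.57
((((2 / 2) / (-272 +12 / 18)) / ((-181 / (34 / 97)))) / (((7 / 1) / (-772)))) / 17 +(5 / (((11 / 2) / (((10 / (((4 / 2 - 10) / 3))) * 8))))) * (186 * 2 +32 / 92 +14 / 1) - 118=-12257847748270 / 1150457539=-10654.76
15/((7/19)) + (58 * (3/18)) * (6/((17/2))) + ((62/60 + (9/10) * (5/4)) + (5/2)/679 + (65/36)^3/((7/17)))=172322082973/2692751040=63.99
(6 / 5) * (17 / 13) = 102 / 65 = 1.57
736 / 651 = 1.13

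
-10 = -10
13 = 13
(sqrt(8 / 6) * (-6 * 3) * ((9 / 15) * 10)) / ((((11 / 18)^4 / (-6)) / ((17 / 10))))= 9120.37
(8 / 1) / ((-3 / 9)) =-24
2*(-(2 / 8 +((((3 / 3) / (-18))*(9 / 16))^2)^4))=-274877906945 / 549755813888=-0.50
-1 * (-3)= 3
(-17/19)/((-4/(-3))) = -51/76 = -0.67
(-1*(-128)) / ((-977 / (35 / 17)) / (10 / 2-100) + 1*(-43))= -3.37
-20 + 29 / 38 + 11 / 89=-64641 / 3382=-19.11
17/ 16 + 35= 577/ 16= 36.06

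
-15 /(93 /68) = -340 /31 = -10.97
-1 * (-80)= 80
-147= -147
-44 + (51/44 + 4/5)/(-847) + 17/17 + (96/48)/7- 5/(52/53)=-28955642/605605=-47.81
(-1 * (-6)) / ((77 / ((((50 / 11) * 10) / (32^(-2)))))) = 3072000 / 847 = 3626.92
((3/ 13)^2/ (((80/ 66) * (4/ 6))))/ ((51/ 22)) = 3267/ 114920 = 0.03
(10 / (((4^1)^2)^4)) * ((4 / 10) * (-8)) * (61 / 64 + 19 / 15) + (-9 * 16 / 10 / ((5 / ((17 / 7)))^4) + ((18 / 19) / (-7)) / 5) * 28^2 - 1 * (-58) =-676766830331593 / 1144012800000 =-591.57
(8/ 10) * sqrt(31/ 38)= 2 * sqrt(1178)/ 95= 0.72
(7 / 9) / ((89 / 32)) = 224 / 801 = 0.28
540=540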